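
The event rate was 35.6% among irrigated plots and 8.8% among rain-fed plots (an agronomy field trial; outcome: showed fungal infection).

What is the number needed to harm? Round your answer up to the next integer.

absolute risk difference = 0.268000
1 / 0.268000 = 3.731 → round up → 4

4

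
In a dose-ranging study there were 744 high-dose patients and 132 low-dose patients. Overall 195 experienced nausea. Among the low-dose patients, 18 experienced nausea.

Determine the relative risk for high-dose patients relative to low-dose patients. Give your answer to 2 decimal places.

high-dose patients with the outcome: 195 − 18 = 177
high-dose patients without the outcome: 744 − 177 = 567
low-dose patients without the outcome: 132 − 18 = 114
risk, high-dose patients = 177/744 = 0.2379
risk, low-dose patients = 18/132 = 0.1364
RR = 0.2379 / 0.1364 = 1.74

1.74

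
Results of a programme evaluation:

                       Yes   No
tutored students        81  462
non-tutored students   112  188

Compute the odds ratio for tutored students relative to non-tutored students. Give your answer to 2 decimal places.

OR = (81 × 188) / (462 × 112) = 15228/51744 ≈ 0.29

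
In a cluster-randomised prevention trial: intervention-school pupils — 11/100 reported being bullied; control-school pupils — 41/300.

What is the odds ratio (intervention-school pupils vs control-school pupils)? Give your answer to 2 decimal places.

OR: 0.78

odds, intervention-school pupils = 11/89 = 0.1236
odds, control-school pupils = 41/259 = 0.1583
OR = 0.1236 / 0.1583 = 0.78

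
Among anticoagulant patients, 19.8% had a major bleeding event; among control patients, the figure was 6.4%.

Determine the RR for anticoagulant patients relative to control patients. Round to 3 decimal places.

RR = 0.1980 / 0.0640 = 3.094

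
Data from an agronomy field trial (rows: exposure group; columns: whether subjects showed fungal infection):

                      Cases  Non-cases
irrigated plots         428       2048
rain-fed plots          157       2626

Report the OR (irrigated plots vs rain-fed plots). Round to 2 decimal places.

OR = (428 × 2626) / (2048 × 157) = 1123928/321536 ≈ 3.50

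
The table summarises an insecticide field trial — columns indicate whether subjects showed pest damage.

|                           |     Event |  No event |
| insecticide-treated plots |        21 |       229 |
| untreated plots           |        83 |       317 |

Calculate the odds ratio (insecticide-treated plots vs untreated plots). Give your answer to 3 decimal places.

OR: 0.350

odds, insecticide-treated plots = 21/229 = 0.0917
odds, untreated plots = 83/317 = 0.2618
OR = 0.0917 / 0.2618 = 0.350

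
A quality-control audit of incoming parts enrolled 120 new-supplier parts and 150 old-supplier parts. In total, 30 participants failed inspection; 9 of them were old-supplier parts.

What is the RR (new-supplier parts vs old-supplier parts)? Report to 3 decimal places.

new-supplier parts with the outcome: 30 − 9 = 21
new-supplier parts without the outcome: 120 − 21 = 99
old-supplier parts without the outcome: 150 − 9 = 141
risk, new-supplier parts = 21/120 = 0.1750
risk, old-supplier parts = 9/150 = 0.0600
RR = 0.1750 / 0.0600 = 2.917

2.917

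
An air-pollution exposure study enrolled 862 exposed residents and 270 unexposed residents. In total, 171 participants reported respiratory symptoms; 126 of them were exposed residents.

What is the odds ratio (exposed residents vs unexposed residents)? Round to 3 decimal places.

exposed residents without the outcome: 862 − 126 = 736
unexposed residents with the outcome: 171 − 126 = 45
unexposed residents without the outcome: 270 − 45 = 225
OR = (126 × 225) / (736 × 45) = 28350/33120 ≈ 0.856

OR: 0.856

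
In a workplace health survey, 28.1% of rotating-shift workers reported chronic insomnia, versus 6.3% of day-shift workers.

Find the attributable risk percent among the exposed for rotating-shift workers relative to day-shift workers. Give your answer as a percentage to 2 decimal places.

AR% = (0.2810 − 0.0630) / 0.2810 = 0.7758 → 77.58%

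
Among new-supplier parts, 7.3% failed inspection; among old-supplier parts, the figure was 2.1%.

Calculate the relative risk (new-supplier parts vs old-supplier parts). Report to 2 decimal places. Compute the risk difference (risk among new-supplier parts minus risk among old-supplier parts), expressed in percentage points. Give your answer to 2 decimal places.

RR = 3.48; RD = 5.20

RR = 0.07300 / 0.02100 = 3.48
risk difference = 0.07300 − 0.02100 = 0.05200 → 5.20 percentage points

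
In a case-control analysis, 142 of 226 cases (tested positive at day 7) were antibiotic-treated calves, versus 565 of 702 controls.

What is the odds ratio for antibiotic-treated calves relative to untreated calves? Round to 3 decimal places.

odds, antibiotic-treated calves = 142/565 = 0.2513
odds, untreated calves = 84/137 = 0.6131
OR = 0.2513 / 0.6131 = 0.410

0.410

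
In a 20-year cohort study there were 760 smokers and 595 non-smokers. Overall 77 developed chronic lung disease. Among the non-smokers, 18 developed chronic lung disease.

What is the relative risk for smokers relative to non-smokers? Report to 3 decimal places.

smokers with the outcome: 77 − 18 = 59
smokers without the outcome: 760 − 59 = 701
non-smokers without the outcome: 595 − 18 = 577
risk, smokers = 59/760 = 0.07763
risk, non-smokers = 18/595 = 0.03025
RR = 0.07763 / 0.03025 = 2.566

2.566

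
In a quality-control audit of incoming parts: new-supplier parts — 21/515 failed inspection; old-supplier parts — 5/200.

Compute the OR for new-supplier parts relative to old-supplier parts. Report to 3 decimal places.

odds, new-supplier parts = 21/494 = 0.04251
odds, old-supplier parts = 5/195 = 0.02564
OR = 0.04251 / 0.02564 = 1.658

OR ≈ 1.658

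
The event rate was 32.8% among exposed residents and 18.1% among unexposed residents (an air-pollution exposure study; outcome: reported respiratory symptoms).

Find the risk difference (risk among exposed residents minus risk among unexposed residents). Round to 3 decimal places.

risk difference = 0.3280 − 0.1810 = 0.147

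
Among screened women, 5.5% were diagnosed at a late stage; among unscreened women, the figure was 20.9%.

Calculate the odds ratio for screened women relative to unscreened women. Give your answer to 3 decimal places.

0.220

odds, screened women = 0.0550/0.9450 = 0.0582
odds, unscreened women = 0.2090/0.7910 = 0.2642
OR = 0.0582 / 0.2642 = 0.220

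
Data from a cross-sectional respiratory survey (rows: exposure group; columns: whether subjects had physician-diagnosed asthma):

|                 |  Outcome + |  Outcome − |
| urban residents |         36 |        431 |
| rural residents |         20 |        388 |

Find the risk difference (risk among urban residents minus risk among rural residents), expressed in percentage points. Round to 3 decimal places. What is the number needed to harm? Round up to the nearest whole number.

RD = 2.807; NNH = 36

risk, urban residents = 36/467 = 0.07709
risk, rural residents = 20/408 = 0.04902
risk difference = 0.07709 − 0.04902 = 0.02807 → 2.807 percentage points
absolute risk difference = 0.028068
1 / 0.028068 = 35.628 → round up → 36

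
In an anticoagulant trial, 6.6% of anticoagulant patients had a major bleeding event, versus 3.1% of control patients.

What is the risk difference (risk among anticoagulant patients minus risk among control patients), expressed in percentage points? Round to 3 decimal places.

risk difference = 0.06600 − 0.03100 = 0.03500 → 3.500 percentage points

3.500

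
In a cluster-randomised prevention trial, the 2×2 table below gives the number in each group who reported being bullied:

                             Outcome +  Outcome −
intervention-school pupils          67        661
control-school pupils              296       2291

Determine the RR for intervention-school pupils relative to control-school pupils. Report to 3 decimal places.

RR = 0.804

risk, intervention-school pupils = 67/728 = 0.0920
risk, control-school pupils = 296/2587 = 0.1144
RR = 0.0920 / 0.1144 = 0.804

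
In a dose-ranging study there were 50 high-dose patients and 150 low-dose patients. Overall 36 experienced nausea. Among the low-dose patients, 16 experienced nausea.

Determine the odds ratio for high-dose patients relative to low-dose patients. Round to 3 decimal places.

5.583

high-dose patients with the outcome: 36 − 16 = 20
high-dose patients without the outcome: 50 − 20 = 30
low-dose patients without the outcome: 150 − 16 = 134
OR = (20 × 134) / (30 × 16) = 2680/480 ≈ 5.583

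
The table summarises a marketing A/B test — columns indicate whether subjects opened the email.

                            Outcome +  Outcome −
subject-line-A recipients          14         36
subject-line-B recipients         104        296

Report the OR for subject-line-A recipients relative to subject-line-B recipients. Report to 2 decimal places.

OR = (14 × 296) / (36 × 104) = 4144/3744 ≈ 1.11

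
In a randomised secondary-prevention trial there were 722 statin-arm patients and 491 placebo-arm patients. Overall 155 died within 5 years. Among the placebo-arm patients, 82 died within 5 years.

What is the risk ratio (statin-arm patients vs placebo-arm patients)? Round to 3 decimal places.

statin-arm patients with the outcome: 155 − 82 = 73
statin-arm patients without the outcome: 722 − 73 = 649
placebo-arm patients without the outcome: 491 − 82 = 409
risk, statin-arm patients = 73/722 = 0.1011
risk, placebo-arm patients = 82/491 = 0.1670
RR = 0.1011 / 0.1670 = 0.605

RR: 0.605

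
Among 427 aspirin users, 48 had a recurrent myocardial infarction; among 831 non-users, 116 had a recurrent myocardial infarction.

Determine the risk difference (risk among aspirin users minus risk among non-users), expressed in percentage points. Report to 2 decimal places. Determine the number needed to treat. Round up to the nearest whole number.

RD = -2.72; NNT = 37

risk, aspirin users = 48/427 = 0.1124
risk, non-users = 116/831 = 0.1396
risk difference = 0.1124 − 0.1396 = -0.0272 → -2.72 percentage points
absolute risk difference = 0.027179
1 / 0.027179 = 36.793 → round up → 37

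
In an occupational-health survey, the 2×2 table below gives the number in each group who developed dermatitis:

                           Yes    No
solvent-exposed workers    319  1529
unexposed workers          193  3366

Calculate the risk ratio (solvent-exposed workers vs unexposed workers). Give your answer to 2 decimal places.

risk, solvent-exposed workers = 319/1848 = 0.1726
risk, unexposed workers = 193/3559 = 0.0542
RR = 0.1726 / 0.0542 = 3.18

RR ≈ 3.18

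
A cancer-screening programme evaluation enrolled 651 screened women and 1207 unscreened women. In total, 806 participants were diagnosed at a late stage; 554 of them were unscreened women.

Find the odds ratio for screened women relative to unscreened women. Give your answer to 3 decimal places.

screened women with the outcome: 806 − 554 = 252
screened women without the outcome: 651 − 252 = 399
unscreened women without the outcome: 1207 − 554 = 653
OR = (252 × 653) / (399 × 554) = 164556/221046 ≈ 0.744

OR = 0.744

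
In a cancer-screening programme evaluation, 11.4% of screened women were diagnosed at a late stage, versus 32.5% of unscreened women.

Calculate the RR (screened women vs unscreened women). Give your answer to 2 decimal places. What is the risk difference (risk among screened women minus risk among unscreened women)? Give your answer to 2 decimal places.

RR = 0.1140 / 0.3250 = 0.35
risk difference = 0.1140 − 0.3250 = -0.21

RR = 0.35; RD = -0.21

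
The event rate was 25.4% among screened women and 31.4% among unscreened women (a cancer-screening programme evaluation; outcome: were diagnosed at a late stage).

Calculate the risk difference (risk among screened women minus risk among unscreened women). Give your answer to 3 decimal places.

risk difference = 0.2540 − 0.3140 = -0.060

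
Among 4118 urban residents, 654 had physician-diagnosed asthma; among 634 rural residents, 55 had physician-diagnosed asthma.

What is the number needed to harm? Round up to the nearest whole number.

risk, urban residents = 654/4118 = 0.158815
risk, rural residents = 55/634 = 0.086751
absolute risk difference = 0.072064
1 / 0.072064 = 13.877 → round up → 14

NNH: 14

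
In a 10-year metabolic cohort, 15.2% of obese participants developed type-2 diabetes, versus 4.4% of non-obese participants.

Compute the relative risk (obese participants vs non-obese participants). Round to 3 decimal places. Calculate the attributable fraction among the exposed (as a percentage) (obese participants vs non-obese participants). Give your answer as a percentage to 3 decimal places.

RR = 3.455; AR% = 71.053%

RR = 0.15200 / 0.04400 = 3.455
AR% = (0.15200 − 0.04400) / 0.15200 = 0.7105 → 71.053%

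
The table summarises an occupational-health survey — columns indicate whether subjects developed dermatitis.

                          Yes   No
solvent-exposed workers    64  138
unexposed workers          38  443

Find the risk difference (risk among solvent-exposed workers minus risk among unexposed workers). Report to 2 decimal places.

RD ≈ 0.24

risk, solvent-exposed workers = 64/202 = 0.3168
risk, unexposed workers = 38/481 = 0.0790
risk difference = 0.3168 − 0.0790 = 0.24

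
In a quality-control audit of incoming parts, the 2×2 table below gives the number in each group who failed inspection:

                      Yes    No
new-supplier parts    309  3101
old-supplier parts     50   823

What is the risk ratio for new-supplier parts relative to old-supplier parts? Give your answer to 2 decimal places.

RR ≈ 1.58

risk, new-supplier parts = 309/3410 = 0.0906
risk, old-supplier parts = 50/873 = 0.0573
RR = 0.0906 / 0.0573 = 1.58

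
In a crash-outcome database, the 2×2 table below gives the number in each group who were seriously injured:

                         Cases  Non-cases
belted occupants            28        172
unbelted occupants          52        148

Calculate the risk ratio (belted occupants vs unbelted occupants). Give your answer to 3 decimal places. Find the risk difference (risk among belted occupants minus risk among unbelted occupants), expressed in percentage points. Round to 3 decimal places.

risk, belted occupants = 28/200 = 0.1400
risk, unbelted occupants = 52/200 = 0.2600
RR = 0.1400 / 0.2600 = 0.538
risk difference = 0.1400 − 0.2600 = -0.1200 → -12.000 percentage points

RR = 0.538; RD = -12.000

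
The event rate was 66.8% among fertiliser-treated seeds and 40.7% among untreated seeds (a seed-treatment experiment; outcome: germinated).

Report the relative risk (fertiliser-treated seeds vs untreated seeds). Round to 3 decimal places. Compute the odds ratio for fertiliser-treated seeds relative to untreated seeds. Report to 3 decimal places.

RR = 1.641; OR = 2.932

RR = 0.6680 / 0.4070 = 1.641
odds, fertiliser-treated seeds = 0.6680/0.3320 = 2.0120
odds, untreated seeds = 0.4070/0.5930 = 0.6863
OR = 2.0120 / 0.6863 = 2.932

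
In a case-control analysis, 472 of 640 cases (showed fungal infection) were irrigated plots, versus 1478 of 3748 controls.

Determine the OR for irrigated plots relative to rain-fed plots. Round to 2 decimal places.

odds, irrigated plots = 472/1478 = 0.3194
odds, rain-fed plots = 168/2270 = 0.0740
OR = 0.3194 / 0.0740 = 4.32

OR ≈ 4.32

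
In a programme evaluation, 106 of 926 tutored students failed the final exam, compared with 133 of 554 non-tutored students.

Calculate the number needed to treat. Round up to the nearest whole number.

8

risk, tutored students = 106/926 = 0.114471
risk, non-tutored students = 133/554 = 0.240072
absolute risk difference = 0.125601
1 / 0.125601 = 7.962 → round up → 8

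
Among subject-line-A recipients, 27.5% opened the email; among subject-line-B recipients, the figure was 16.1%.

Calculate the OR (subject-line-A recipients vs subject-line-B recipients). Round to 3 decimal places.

OR: 1.977

odds, subject-line-A recipients = 0.2750/0.7250 = 0.3793
odds, subject-line-B recipients = 0.1610/0.8390 = 0.1919
OR = 0.3793 / 0.1919 = 1.977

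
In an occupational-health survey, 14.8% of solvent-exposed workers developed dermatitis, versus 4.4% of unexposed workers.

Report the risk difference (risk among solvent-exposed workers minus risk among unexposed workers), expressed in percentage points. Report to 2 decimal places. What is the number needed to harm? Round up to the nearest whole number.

risk difference = 0.14800 − 0.04400 = 0.10400 → 10.40 percentage points
absolute risk difference = 0.104000
1 / 0.104000 = 9.615 → round up → 10

RD = 10.40; NNH = 10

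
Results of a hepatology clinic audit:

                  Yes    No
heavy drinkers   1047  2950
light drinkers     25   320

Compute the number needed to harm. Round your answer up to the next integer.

6

risk, heavy drinkers = 1047/3997 = 0.261946
risk, light drinkers = 25/345 = 0.072464
absolute risk difference = 0.189483
1 / 0.189483 = 5.278 → round up → 6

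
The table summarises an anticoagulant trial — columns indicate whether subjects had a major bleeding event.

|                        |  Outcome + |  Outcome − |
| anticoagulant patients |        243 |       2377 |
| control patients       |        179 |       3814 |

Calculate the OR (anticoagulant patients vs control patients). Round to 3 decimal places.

2.178

odds, anticoagulant patients = 243/2377 = 0.10223
odds, control patients = 179/3814 = 0.04693
OR = 0.10223 / 0.04693 = 2.178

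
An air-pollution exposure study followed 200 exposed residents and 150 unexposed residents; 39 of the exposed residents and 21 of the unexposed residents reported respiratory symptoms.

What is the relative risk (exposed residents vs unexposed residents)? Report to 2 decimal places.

1.39

risk, exposed residents = 39/200 = 0.1950
risk, unexposed residents = 21/150 = 0.1400
RR = 0.1950 / 0.1400 = 1.39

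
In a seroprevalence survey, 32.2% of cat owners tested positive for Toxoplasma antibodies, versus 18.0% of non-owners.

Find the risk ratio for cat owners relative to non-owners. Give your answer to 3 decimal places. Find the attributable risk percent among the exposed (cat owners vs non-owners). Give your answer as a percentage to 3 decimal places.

RR = 1.789; AR% = 44.099%

RR = 0.3220 / 0.1800 = 1.789
AR% = (0.3220 − 0.1800) / 0.3220 = 0.4410 → 44.099%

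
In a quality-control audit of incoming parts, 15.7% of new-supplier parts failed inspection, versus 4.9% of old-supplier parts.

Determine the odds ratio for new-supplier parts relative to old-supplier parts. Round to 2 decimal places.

3.61

odds, new-supplier parts = 0.15700/0.84300 = 0.18624
odds, old-supplier parts = 0.04900/0.95100 = 0.05152
OR = 0.18624 / 0.05152 = 3.61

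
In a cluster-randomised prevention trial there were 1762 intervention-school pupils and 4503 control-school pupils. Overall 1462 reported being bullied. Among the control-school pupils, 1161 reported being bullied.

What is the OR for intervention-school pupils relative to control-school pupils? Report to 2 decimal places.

0.59

intervention-school pupils with the outcome: 1462 − 1161 = 301
intervention-school pupils without the outcome: 1762 − 301 = 1461
control-school pupils without the outcome: 4503 − 1161 = 3342
OR = (301 × 3342) / (1461 × 1161) = 1005942/1696221 ≈ 0.59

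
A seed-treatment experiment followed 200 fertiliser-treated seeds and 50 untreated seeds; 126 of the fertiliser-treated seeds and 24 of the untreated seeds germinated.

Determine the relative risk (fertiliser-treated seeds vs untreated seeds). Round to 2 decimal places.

1.31

risk, fertiliser-treated seeds = 126/200 = 0.6300
risk, untreated seeds = 24/50 = 0.4800
RR = 0.6300 / 0.4800 = 1.31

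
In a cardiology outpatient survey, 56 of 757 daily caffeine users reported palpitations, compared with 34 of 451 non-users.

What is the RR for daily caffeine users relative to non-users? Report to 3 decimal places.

risk, daily caffeine users = 56/757 = 0.0740
risk, non-users = 34/451 = 0.0754
RR = 0.0740 / 0.0754 = 0.981

0.981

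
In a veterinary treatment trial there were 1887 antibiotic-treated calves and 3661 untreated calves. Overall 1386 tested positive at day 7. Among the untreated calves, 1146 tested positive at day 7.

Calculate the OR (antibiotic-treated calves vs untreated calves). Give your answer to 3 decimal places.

antibiotic-treated calves with the outcome: 1386 − 1146 = 240
antibiotic-treated calves without the outcome: 1887 − 240 = 1647
untreated calves without the outcome: 3661 − 1146 = 2515
OR = (240 × 2515) / (1647 × 1146) = 603600/1887462 ≈ 0.320

0.320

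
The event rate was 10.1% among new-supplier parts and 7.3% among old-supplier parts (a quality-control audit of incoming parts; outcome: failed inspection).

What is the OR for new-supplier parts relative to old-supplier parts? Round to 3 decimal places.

odds, new-supplier parts = 0.1010/0.8990 = 0.1123
odds, old-supplier parts = 0.0730/0.9270 = 0.0787
OR = 0.1123 / 0.0787 = 1.427

OR ≈ 1.427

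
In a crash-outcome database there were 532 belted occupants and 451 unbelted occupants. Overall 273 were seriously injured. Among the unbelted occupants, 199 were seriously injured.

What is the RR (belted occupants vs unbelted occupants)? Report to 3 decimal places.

0.315

belted occupants with the outcome: 273 − 199 = 74
belted occupants without the outcome: 532 − 74 = 458
unbelted occupants without the outcome: 451 − 199 = 252
risk, belted occupants = 74/532 = 0.1391
risk, unbelted occupants = 199/451 = 0.4412
RR = 0.1391 / 0.4412 = 0.315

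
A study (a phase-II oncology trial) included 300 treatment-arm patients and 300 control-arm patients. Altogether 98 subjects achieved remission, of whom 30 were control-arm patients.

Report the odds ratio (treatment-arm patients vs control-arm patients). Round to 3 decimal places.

treatment-arm patients with the outcome: 98 − 30 = 68
treatment-arm patients without the outcome: 300 − 68 = 232
control-arm patients without the outcome: 300 − 30 = 270
odds, treatment-arm patients = 68/232 = 0.2931
odds, control-arm patients = 30/270 = 0.1111
OR = 0.2931 / 0.1111 = 2.638

OR ≈ 2.638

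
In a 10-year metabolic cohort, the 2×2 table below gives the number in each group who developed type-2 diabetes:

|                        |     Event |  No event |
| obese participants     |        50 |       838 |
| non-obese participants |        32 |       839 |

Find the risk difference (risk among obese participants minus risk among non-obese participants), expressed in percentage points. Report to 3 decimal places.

risk, obese participants = 50/888 = 0.05631
risk, non-obese participants = 32/871 = 0.03674
risk difference = 0.05631 − 0.03674 = 0.01957 → 1.957 percentage points

RD: 1.957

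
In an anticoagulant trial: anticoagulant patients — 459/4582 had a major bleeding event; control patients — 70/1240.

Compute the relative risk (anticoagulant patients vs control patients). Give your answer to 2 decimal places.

1.77

risk, anticoagulant patients = 459/4582 = 0.1002
risk, control patients = 70/1240 = 0.0565
RR = 0.1002 / 0.0565 = 1.77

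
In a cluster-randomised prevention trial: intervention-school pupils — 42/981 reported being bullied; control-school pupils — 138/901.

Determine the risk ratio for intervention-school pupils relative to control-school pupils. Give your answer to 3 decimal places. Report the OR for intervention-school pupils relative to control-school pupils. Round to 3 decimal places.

risk, intervention-school pupils = 42/981 = 0.04281
risk, control-school pupils = 138/901 = 0.15316
RR = 0.04281 / 0.15316 = 0.280
OR = (42 × 763) / (939 × 138) = 32046/129582 ≈ 0.247

RR = 0.280; OR = 0.247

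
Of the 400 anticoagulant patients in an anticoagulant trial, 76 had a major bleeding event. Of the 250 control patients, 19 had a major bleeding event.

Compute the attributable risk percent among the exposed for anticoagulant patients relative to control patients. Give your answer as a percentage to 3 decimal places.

60.000%

risk, anticoagulant patients = 76/400 = 0.1900
risk, control patients = 19/250 = 0.0760
AR% = (0.1900 − 0.0760) / 0.1900 = 0.6000 → 60.000%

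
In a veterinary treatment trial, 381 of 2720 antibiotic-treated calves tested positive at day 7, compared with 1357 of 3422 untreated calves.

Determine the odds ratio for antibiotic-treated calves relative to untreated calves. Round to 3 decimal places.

OR ≈ 0.248

odds, antibiotic-treated calves = 381/2339 = 0.1629
odds, untreated calves = 1357/2065 = 0.6571
OR = 0.1629 / 0.6571 = 0.248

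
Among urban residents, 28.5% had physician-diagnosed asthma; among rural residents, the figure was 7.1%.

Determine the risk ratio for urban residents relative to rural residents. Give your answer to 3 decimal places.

RR = 0.2850 / 0.0710 = 4.014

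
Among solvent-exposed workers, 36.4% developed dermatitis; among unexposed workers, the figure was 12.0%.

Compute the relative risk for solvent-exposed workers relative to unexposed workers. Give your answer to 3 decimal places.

RR = 0.3640 / 0.1200 = 3.033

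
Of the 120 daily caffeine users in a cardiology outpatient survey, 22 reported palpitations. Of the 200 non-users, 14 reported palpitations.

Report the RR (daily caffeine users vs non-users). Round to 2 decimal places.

risk, daily caffeine users = 22/120 = 0.1833
risk, non-users = 14/200 = 0.0700
RR = 0.1833 / 0.0700 = 2.62

RR: 2.62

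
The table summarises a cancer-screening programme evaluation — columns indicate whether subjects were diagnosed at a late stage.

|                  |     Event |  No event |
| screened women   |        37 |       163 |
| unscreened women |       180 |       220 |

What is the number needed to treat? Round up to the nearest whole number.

4

risk, screened women = 37/200 = 0.185000
risk, unscreened women = 180/400 = 0.450000
absolute risk difference = 0.265000
1 / 0.265000 = 3.774 → round up → 4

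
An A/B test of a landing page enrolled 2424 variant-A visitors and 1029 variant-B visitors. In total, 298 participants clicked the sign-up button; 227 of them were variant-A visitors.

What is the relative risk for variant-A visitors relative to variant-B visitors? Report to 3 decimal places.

1.357

variant-A visitors without the outcome: 2424 − 227 = 2197
variant-B visitors with the outcome: 298 − 227 = 71
variant-B visitors without the outcome: 1029 − 71 = 958
risk, variant-A visitors = 227/2424 = 0.0936
risk, variant-B visitors = 71/1029 = 0.0690
RR = 0.0936 / 0.0690 = 1.357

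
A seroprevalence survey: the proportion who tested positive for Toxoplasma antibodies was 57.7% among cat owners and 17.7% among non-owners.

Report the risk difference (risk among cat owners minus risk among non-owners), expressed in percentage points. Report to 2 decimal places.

40.00

risk difference = 0.5770 − 0.1770 = 0.4000 → 40.00 percentage points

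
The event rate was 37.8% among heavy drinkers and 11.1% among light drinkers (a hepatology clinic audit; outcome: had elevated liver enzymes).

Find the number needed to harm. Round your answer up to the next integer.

NNH = 4

absolute risk difference = 0.267000
1 / 0.267000 = 3.745 → round up → 4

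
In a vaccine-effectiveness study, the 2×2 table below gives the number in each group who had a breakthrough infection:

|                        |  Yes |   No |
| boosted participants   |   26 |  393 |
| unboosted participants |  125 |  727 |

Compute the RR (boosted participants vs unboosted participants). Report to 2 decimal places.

RR: 0.42

risk, boosted participants = 26/419 = 0.0621
risk, unboosted participants = 125/852 = 0.1467
RR = 0.0621 / 0.1467 = 0.42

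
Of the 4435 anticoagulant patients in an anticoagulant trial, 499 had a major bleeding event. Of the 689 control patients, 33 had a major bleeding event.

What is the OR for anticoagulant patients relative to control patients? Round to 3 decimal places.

odds, anticoagulant patients = 499/3936 = 0.12678
odds, control patients = 33/656 = 0.05030
OR = 0.12678 / 0.05030 = 2.520

OR: 2.520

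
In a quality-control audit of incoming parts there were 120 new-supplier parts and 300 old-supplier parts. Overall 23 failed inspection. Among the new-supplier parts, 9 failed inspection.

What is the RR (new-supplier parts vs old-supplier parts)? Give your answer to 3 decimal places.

new-supplier parts without the outcome: 120 − 9 = 111
old-supplier parts with the outcome: 23 − 9 = 14
old-supplier parts without the outcome: 300 − 14 = 286
risk, new-supplier parts = 9/120 = 0.07500
risk, old-supplier parts = 14/300 = 0.04667
RR = 0.07500 / 0.04667 = 1.607

RR = 1.607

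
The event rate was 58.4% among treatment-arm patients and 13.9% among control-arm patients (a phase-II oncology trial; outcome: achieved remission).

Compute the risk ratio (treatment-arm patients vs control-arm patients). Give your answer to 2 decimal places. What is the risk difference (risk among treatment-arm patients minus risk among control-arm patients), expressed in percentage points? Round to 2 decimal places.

RR = 4.20; RD = 44.50

RR = 0.5840 / 0.1390 = 4.20
risk difference = 0.5840 − 0.1390 = 0.4450 → 44.50 percentage points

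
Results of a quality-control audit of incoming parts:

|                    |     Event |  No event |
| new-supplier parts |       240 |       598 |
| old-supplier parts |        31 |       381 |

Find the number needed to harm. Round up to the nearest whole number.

risk, new-supplier parts = 240/838 = 0.286396
risk, old-supplier parts = 31/412 = 0.075243
absolute risk difference = 0.211153
1 / 0.211153 = 4.736 → round up → 5

5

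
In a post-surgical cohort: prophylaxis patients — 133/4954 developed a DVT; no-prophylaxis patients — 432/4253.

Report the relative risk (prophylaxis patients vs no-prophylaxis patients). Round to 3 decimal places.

RR: 0.264

risk, prophylaxis patients = 133/4954 = 0.02685
risk, no-prophylaxis patients = 432/4253 = 0.10158
RR = 0.02685 / 0.10158 = 0.264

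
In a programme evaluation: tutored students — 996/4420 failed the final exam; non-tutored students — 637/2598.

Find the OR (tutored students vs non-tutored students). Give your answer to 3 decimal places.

OR = (996 × 1961) / (3424 × 637) = 1953156/2181088 ≈ 0.895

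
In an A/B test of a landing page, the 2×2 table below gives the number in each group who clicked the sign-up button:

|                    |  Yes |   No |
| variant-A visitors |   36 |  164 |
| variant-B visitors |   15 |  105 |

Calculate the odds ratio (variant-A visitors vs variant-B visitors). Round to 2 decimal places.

OR = (36 × 105) / (164 × 15) = 3780/2460 ≈ 1.54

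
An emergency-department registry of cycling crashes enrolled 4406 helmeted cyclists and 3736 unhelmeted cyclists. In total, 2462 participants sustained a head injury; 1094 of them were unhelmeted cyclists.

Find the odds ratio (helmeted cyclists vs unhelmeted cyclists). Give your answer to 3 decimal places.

helmeted cyclists with the outcome: 2462 − 1094 = 1368
helmeted cyclists without the outcome: 4406 − 1368 = 3038
unhelmeted cyclists without the outcome: 3736 − 1094 = 2642
odds, helmeted cyclists = 1368/3038 = 0.4503
odds, unhelmeted cyclists = 1094/2642 = 0.4141
OR = 0.4503 / 0.4141 = 1.087

OR ≈ 1.087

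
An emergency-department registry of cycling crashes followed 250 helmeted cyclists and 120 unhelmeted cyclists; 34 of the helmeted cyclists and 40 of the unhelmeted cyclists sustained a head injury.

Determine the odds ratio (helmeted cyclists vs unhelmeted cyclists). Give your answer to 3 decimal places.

OR = (34 × 80) / (216 × 40) = 2720/8640 ≈ 0.315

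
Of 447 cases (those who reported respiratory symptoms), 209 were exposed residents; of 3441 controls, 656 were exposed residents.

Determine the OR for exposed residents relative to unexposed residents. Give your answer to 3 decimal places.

OR = (209 × 2785) / (656 × 238) = 582065/156128 ≈ 3.728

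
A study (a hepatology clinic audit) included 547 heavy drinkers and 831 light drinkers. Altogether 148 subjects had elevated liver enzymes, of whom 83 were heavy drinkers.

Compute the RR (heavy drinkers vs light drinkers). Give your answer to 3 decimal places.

heavy drinkers without the outcome: 547 − 83 = 464
light drinkers with the outcome: 148 − 83 = 65
light drinkers without the outcome: 831 − 65 = 766
risk, heavy drinkers = 83/547 = 0.1517
risk, light drinkers = 65/831 = 0.0782
RR = 0.1517 / 0.0782 = 1.940

1.940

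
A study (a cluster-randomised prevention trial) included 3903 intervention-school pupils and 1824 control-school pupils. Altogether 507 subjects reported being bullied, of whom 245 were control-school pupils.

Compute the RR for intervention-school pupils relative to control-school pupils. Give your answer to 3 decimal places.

RR = 0.500

intervention-school pupils with the outcome: 507 − 245 = 262
intervention-school pupils without the outcome: 3903 − 262 = 3641
control-school pupils without the outcome: 1824 − 245 = 1579
risk, intervention-school pupils = 262/3903 = 0.0671
risk, control-school pupils = 245/1824 = 0.1343
RR = 0.0671 / 0.1343 = 0.500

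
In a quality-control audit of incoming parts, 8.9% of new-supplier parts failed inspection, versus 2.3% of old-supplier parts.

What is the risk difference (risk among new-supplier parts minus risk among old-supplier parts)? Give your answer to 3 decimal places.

risk difference = 0.08900 − 0.02300 = 0.066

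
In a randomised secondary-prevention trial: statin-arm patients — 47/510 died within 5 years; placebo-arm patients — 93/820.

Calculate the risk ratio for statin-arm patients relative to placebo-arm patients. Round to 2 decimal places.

0.81

risk, statin-arm patients = 47/510 = 0.0922
risk, placebo-arm patients = 93/820 = 0.1134
RR = 0.0922 / 0.1134 = 0.81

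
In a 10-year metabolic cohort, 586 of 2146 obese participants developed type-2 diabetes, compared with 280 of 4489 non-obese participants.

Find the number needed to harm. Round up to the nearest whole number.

5

risk, obese participants = 586/2146 = 0.273066
risk, non-obese participants = 280/4489 = 0.062375
absolute risk difference = 0.210691
1 / 0.210691 = 4.746 → round up → 5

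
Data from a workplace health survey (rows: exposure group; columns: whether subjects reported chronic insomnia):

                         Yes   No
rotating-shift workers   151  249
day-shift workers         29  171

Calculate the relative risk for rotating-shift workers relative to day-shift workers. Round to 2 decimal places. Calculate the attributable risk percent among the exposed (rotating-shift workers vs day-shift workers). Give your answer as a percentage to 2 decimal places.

risk, rotating-shift workers = 151/400 = 0.3775
risk, day-shift workers = 29/200 = 0.1450
RR = 0.3775 / 0.1450 = 2.60
AR% = (0.3775 − 0.1450) / 0.3775 = 0.6159 → 61.59%

RR = 2.60; AR% = 61.59%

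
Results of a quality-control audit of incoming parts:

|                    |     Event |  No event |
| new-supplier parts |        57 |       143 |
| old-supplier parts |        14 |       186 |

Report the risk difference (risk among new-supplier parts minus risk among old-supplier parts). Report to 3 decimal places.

0.215

risk, new-supplier parts = 57/200 = 0.2850
risk, old-supplier parts = 14/200 = 0.0700
risk difference = 0.2850 − 0.0700 = 0.215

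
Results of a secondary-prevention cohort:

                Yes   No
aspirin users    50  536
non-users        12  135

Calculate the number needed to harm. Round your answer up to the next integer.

NNH = 271

risk, aspirin users = 50/586 = 0.085324
risk, non-users = 12/147 = 0.081633
absolute risk difference = 0.003692
1 / 0.003692 = 270.856 → round up → 271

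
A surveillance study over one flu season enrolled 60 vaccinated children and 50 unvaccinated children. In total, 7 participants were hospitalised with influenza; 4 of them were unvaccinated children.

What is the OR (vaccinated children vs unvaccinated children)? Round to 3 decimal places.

OR: 0.605

vaccinated children with the outcome: 7 − 4 = 3
vaccinated children without the outcome: 60 − 3 = 57
unvaccinated children without the outcome: 50 − 4 = 46
odds, vaccinated children = 3/57 = 0.0526
odds, unvaccinated children = 4/46 = 0.0870
OR = 0.0526 / 0.0870 = 0.605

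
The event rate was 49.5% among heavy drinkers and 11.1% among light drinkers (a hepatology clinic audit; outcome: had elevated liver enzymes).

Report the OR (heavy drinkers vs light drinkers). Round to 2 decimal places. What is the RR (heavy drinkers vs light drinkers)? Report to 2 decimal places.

odds, heavy drinkers = 0.4950/0.5050 = 0.9802
odds, light drinkers = 0.1110/0.8890 = 0.1249
OR = 0.9802 / 0.1249 = 7.85
RR = 0.4950 / 0.1110 = 4.46

OR = 7.85; RR = 4.46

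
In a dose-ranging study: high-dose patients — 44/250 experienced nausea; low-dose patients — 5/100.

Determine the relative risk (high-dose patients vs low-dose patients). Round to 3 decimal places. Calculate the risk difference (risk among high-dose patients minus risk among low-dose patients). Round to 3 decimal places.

RR = 3.520; RD = 0.126

risk, high-dose patients = 44/250 = 0.1760
risk, low-dose patients = 5/100 = 0.0500
RR = 0.1760 / 0.0500 = 3.520
risk difference = 0.1760 − 0.0500 = 0.126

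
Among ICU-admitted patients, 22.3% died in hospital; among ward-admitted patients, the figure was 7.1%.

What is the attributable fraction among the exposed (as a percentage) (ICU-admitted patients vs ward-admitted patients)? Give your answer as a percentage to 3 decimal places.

AR% = (0.2230 − 0.0710) / 0.2230 = 0.6816 → 68.161%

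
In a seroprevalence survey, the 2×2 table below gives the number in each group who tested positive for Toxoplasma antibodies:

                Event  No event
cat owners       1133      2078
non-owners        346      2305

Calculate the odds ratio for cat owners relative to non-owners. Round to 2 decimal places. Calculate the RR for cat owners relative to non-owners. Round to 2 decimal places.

OR = 3.63; RR = 2.70

odds, cat owners = 1133/2078 = 0.5452
odds, non-owners = 346/2305 = 0.1501
OR = 0.5452 / 0.1501 = 3.63
risk, cat owners = 1133/3211 = 0.3528
risk, non-owners = 346/2651 = 0.1305
RR = 0.3528 / 0.1305 = 2.70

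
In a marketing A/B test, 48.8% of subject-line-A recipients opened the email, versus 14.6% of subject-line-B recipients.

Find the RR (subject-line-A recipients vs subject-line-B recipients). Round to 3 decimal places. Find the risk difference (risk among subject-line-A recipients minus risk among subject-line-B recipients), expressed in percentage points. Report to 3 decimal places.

RR = 3.342; RD = 34.200

RR = 0.4880 / 0.1460 = 3.342
risk difference = 0.4880 − 0.1460 = 0.3420 → 34.200 percentage points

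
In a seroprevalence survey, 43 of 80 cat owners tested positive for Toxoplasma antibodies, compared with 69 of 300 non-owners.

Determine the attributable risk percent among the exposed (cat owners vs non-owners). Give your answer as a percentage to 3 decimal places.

risk, cat owners = 43/80 = 0.5375
risk, non-owners = 69/300 = 0.2300
AR% = (0.5375 − 0.2300) / 0.5375 = 0.5721 → 57.209%

AR% ≈ 57.209%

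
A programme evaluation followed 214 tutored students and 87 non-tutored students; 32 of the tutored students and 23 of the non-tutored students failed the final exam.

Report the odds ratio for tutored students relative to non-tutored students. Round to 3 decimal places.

OR = (32 × 64) / (182 × 23) = 2048/4186 ≈ 0.489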